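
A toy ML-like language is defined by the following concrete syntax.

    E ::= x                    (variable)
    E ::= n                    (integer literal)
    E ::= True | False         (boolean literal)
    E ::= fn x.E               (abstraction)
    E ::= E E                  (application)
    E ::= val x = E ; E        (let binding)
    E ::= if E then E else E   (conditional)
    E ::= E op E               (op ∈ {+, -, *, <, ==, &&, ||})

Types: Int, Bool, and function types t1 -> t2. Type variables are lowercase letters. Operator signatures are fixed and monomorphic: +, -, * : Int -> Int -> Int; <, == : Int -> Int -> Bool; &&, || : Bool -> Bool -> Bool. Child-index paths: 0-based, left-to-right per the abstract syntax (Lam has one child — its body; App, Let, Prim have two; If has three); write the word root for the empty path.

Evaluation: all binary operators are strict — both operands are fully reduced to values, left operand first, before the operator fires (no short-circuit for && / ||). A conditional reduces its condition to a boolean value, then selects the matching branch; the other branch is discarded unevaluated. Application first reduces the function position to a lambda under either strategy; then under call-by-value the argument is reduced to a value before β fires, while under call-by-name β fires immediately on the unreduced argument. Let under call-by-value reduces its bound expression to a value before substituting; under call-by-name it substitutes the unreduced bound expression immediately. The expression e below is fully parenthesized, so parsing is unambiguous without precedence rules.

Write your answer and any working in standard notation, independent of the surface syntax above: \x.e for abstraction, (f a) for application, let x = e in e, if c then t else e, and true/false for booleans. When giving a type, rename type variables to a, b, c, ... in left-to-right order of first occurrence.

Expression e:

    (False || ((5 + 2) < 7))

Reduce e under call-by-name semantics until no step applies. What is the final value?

Answer: false

Working:
step 0: (false || ((5 + 2) < 7))
step 1: [delta@1.0] (false || (7 < 7))
step 2: [delta@1] (false || false)
step 3: [delta@root] false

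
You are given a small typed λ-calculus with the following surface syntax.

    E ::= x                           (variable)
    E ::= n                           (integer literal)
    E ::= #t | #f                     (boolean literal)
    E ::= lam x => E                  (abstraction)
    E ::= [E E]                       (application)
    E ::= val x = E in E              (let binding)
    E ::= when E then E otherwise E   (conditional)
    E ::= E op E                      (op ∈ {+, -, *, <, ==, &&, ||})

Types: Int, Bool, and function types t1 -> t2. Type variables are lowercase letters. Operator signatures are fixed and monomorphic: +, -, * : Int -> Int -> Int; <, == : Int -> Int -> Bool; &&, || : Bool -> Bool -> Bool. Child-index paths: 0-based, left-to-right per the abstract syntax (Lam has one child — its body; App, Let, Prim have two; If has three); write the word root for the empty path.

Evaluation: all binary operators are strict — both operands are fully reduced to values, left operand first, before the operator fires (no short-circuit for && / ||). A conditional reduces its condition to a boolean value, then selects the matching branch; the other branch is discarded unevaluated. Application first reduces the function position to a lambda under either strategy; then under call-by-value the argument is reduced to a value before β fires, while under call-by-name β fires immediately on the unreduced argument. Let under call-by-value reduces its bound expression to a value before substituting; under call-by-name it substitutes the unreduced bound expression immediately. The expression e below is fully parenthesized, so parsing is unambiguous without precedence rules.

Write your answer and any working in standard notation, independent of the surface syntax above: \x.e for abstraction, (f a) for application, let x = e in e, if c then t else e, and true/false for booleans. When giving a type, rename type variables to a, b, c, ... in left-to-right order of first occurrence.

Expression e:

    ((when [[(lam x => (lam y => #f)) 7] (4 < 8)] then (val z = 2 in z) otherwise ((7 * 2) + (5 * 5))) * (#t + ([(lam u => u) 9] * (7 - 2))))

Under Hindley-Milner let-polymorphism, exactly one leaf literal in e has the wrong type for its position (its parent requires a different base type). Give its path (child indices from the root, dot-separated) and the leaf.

Working:
\y._ : b -> Bool
\x._ : a -> b -> Bool
  unify a -> b -> Bool ~ Int -> c
  unify a ~ Int
  unify b -> Bool ~ c
_ _ : b -> Bool
  unify Int ~ Int
  unify Int ~ Int
  unify b -> Bool ~ Bool -> d
  unify b ~ Bool
  unify Bool ~ d
_ _ : Bool
  unify Bool ~ Bool
let z : Int
z : Int
  unify Int ~ Int
  unify Int ~ Int
  unify Int ~ Int
  unify Int ~ Int
  unify Int ~ Int
  unify Int ~ Int
  unify Int ~ Int
  unify Int ~ Int
  unify Bool ~ Int
  FAIL: mismatch Bool ~ Int

Answer: 1.0 : true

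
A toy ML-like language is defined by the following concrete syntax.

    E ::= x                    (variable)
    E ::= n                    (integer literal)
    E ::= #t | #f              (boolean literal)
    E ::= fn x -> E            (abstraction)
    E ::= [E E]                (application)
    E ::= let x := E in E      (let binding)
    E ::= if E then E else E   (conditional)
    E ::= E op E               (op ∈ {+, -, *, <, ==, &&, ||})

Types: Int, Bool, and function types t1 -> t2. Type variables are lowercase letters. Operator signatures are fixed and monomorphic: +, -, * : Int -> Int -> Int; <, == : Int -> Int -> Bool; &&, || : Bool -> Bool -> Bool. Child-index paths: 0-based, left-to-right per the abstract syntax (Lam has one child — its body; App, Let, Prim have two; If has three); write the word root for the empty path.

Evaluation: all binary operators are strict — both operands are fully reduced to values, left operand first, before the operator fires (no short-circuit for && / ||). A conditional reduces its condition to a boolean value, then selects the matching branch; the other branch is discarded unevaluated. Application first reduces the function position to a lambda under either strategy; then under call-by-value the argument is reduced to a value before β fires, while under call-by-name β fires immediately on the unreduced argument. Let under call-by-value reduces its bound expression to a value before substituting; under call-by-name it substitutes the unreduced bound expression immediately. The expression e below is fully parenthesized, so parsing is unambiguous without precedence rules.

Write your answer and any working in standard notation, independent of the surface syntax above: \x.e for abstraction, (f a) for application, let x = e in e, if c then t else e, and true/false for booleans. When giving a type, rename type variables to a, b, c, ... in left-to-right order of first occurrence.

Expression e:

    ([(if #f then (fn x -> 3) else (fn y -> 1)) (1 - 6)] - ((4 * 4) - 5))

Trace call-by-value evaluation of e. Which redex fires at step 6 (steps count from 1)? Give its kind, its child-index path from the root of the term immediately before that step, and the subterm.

Answer: delta at root : (1 - 11)

Derivation:
step 0: (((if false then (\x.3) else (\y.1)) (1 - 6)) - ((4 * 4) - 5))
step 1: [if@0.0] (((\y.1) (1 - 6)) - ((4 * 4) - 5))
step 2: [delta@0.1] (((\y.1) -5) - ((4 * 4) - 5))
step 3: [beta@0] (1 - ((4 * 4) - 5))
step 4: [delta@1.0] (1 - (16 - 5))
step 5: [delta@1] (1 - 11)
step 6: [delta@root] -10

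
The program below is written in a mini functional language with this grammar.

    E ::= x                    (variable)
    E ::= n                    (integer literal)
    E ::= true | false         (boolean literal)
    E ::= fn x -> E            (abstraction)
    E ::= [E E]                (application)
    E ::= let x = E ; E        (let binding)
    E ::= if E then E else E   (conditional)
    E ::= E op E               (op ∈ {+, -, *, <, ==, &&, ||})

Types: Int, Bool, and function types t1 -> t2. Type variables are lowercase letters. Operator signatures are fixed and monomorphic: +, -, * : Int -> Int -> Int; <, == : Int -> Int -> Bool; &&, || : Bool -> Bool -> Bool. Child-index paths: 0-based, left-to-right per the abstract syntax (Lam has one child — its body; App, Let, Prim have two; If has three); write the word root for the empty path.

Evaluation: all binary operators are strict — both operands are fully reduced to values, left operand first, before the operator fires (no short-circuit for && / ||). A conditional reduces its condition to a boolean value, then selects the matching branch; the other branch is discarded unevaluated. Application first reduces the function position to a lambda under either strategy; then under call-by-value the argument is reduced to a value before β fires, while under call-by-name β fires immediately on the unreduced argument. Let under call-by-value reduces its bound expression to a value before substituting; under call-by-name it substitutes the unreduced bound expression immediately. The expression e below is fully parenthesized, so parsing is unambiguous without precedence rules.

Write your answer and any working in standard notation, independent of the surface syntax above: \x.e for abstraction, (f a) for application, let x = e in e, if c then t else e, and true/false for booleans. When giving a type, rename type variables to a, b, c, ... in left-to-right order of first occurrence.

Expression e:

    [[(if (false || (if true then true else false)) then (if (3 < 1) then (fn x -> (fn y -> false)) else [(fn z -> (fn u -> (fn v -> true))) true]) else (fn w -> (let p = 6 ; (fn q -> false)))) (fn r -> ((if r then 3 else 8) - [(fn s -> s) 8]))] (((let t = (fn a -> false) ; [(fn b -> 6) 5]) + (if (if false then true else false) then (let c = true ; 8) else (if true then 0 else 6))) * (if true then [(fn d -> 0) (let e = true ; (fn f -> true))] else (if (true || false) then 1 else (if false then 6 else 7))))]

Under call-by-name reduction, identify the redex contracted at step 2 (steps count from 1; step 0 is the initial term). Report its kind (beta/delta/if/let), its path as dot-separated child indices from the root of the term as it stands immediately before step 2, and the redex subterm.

Working:
step 0: (((if (false || (if true then true else false)) then (if (3 < 1) then (\x.(\y.false)) else ((\z.(\u.(\v.true))) true)) else (\w.(let p = 6 in (\q.false)))) (\r.((if r then 3 else 8) - ((\s.s) 8)))) (((let t = (\a.false) in ((\b.6) 5)) + (if (if false then true else false) then (let c = true in 8) else (if true then 0 else 6))) * (if true then ((\d.0) (let e = true in (\f.true))) else (if (true || false) then 1 else (if false then 6 else 7)))))
step 1: [if@0.0.0.1] (((if (false || true) then (if (3 < 1) then (\x.(\y.false)) else ((\z.(\u.(\v.true))) true)) else (\w.(let p = 6 in (\q.false)))) (\r.((if r then 3 else 8) - ((\s.s) 8)))) (((let t = (\a.false) in ((\b.6) 5)) + (if (if false then true else false) then (let c = true in 8) else (if true then 0 else 6))) * (if true then ((\d.0) (let e = true in (\f.true))) else (if (true || false) then 1 else (if false then 6 else 7)))))
step 2: [delta@0.0.0] (((if true then (if (3 < 1) then (\x.(\y.false)) else ((\z.(\u.(\v.true))) true)) else (\w.(let p = 6 in (\q.false)))) (\r.((if r then 3 else 8) - ((\s.s) 8)))) (((let t = (\a.false) in ((\b.6) 5)) + (if (if false then true else false) then (let c = true in 8) else (if true then 0 else 6))) * (if true then ((\d.0) (let e = true in (\f.true))) else (if (true || false) then 1 else (if false then 6 else 7)))))

Answer: delta at 0.0.0 : (false || true)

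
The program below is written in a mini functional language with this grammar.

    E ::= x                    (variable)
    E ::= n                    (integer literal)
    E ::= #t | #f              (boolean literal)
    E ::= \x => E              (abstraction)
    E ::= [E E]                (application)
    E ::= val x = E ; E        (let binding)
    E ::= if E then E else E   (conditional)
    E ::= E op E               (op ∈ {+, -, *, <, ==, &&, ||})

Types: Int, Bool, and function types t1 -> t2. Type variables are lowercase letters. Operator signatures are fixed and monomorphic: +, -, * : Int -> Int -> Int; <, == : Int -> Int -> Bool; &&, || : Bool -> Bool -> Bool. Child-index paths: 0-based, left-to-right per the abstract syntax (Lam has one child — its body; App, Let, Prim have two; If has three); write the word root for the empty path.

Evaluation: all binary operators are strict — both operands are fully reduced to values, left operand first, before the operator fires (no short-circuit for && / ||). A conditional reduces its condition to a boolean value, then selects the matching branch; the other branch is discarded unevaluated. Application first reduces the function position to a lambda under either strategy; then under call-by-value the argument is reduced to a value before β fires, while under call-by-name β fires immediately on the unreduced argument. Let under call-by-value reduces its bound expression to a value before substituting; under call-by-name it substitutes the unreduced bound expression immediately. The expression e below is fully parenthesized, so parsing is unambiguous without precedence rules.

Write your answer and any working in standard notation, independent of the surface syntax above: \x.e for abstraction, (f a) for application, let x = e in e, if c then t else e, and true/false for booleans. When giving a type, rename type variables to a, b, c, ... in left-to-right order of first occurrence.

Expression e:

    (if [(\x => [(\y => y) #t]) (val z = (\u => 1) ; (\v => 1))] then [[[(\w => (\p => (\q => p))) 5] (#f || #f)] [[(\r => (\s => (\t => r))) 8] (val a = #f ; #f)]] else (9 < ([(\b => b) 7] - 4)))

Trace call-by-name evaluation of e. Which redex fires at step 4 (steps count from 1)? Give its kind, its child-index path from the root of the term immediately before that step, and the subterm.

Working:
step 0: (if ((\x.((\y.y) true)) (let z = (\u.1) in (\v.1))) then ((((\w.(\p.(\q.p))) 5) (false || false)) (((\r.(\s.(\t.r))) 8) (let a = false in false))) else (9 < (((\b.b) 7) - 4)))
step 1: [beta@0] (if ((\y.y) true) then ((((\w.(\p.(\q.p))) 5) (false || false)) (((\r.(\s.(\t.r))) 8) (let a = false in false))) else (9 < (((\b.b) 7) - 4)))
step 2: [beta@0] (if true then ((((\w.(\p.(\q.p))) 5) (false || false)) (((\r.(\s.(\t.r))) 8) (let a = false in false))) else (9 < (((\b.b) 7) - 4)))
step 3: [if@root] ((((\w.(\p.(\q.p))) 5) (false || false)) (((\r.(\s.(\t.r))) 8) (let a = false in false)))
step 4: [beta@0.0] (((\p.(\q.p)) (false || false)) (((\r.(\s.(\t.r))) 8) (let a = false in false)))

Answer: beta at 0.0 : ((\w.(\p.(\q.p))) 5)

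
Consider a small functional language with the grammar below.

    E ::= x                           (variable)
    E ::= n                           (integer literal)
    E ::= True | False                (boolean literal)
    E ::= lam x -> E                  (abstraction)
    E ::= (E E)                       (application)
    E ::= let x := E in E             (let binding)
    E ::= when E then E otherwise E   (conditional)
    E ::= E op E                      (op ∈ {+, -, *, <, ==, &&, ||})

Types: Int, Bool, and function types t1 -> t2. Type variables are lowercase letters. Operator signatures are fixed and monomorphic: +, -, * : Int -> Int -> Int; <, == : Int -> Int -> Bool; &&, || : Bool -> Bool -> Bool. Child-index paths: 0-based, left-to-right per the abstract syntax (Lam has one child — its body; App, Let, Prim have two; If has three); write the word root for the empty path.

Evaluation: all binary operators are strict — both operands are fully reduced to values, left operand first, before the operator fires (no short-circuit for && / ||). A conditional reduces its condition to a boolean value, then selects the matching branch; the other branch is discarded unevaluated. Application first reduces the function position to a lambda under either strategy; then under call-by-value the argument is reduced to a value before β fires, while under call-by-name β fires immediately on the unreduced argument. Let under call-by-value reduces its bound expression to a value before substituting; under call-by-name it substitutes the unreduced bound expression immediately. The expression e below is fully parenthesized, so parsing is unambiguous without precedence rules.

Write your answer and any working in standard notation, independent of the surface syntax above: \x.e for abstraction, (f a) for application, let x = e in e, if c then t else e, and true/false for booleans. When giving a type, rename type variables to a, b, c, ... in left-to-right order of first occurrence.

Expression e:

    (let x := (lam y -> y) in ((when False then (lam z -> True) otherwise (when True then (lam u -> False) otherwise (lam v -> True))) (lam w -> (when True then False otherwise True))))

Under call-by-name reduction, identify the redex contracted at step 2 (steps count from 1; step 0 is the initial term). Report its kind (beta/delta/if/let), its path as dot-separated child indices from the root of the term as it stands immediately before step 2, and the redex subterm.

Answer: if at 0 : (if false then (\z.true) else (if true then (\u.false) else (\v.true)))

Working:
step 0: (let x = (\y.y) in ((if false then (\z.true) else (if true then (\u.false) else (\v.true))) (\w.(if true then false else true))))
step 1: [let@root] ((if false then (\z.true) else (if true then (\u.false) else (\v.true))) (\w.(if true then false else true)))
step 2: [if@0] ((if true then (\u.false) else (\v.true)) (\w.(if true then false else true)))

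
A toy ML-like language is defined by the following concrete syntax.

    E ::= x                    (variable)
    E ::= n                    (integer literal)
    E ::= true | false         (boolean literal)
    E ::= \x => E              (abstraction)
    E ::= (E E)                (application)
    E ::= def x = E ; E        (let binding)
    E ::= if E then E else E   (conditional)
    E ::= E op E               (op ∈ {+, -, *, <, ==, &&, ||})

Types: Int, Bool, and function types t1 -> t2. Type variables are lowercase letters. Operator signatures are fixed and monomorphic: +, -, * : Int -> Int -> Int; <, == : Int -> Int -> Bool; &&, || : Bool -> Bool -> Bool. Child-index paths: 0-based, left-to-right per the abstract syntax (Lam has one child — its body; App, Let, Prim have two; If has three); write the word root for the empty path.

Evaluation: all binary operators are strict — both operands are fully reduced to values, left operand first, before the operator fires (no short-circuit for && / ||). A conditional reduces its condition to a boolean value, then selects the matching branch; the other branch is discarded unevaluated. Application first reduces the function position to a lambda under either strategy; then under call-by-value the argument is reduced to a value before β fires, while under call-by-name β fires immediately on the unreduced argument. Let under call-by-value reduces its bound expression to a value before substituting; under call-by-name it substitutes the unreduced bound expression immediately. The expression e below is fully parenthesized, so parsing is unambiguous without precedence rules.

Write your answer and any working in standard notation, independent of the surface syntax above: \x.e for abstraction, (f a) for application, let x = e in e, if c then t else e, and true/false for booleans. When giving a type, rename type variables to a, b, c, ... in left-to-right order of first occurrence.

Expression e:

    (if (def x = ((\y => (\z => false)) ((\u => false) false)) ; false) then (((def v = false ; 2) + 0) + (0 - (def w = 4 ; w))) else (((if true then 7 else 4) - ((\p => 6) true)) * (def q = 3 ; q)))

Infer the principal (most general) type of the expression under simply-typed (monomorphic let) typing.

Answer: Int

Trace:
\z._ : b -> Bool
\y._ : a -> b -> Bool
\u._ : c -> Bool
  unify c -> Bool ~ Bool -> d
  unify c ~ Bool
  unify Bool ~ d
_ _ : Bool
  unify a -> b -> Bool ~ Bool -> e
  unify a ~ Bool
  unify b -> Bool ~ e
_ _ : b -> Bool
let x : b -> Bool
  unify Bool ~ Bool
let v : Bool
  unify Int ~ Int
  unify Int ~ Int
  unify Int ~ Int
  unify Int ~ Int
let w : Int
w : Int
  unify Int ~ Int
  unify Int ~ Int
  unify Bool ~ Bool
  unify Int ~ Int
  unify Int ~ Int
\p._ : f -> Int
  unify f -> Int ~ Bool -> g
  unify f ~ Bool
  unify Int ~ g
_ _ : Int
  unify Int ~ Int
  unify Int ~ Int
let q : Int
q : Int
  unify Int ~ Int
  unify Int ~ Int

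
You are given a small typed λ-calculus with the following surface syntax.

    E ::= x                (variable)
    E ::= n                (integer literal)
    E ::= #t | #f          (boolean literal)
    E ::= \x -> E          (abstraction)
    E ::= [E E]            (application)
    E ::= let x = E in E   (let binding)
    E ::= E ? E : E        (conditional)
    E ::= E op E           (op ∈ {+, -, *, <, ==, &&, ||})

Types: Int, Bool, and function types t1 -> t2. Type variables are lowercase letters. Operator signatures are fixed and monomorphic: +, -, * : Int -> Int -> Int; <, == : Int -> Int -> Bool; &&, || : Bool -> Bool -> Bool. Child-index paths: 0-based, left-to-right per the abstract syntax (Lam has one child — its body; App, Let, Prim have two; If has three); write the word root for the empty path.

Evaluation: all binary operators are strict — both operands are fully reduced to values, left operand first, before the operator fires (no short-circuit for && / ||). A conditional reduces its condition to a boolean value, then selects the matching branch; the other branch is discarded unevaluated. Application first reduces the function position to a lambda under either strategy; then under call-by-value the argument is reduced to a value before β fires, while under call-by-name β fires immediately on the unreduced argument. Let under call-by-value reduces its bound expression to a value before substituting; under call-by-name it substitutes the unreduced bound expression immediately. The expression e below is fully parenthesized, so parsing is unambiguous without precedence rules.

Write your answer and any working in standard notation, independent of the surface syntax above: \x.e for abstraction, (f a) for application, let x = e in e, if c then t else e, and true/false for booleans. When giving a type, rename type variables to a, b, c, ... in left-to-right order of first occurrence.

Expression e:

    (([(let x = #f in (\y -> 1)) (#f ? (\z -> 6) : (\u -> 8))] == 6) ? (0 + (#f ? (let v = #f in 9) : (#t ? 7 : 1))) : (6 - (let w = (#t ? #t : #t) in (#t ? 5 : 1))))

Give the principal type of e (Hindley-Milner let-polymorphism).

Answer: Int

Working:
let x : Bool
\y._ : a -> Int
  unify Bool ~ Bool
\z._ : b -> Int
\u._ : c -> Int
  unify b -> Int ~ c -> Int
  unify b ~ c
  unify Int ~ Int
  unify a -> Int ~ (c -> Int) -> d
  unify a ~ c -> Int
  unify Int ~ d
_ _ : Int
  unify Int ~ Int
  unify Int ~ Int
  unify Bool ~ Bool
  unify Int ~ Int
  unify Bool ~ Bool
let v : Bool
  unify Bool ~ Bool
  unify Int ~ Int
  unify Int ~ Int
  unify Int ~ Int
  unify Int ~ Int
  unify Bool ~ Bool
  unify Bool ~ Bool
let w : Bool
  unify Bool ~ Bool
  unify Int ~ Int
  unify Int ~ Int
  unify Int ~ Int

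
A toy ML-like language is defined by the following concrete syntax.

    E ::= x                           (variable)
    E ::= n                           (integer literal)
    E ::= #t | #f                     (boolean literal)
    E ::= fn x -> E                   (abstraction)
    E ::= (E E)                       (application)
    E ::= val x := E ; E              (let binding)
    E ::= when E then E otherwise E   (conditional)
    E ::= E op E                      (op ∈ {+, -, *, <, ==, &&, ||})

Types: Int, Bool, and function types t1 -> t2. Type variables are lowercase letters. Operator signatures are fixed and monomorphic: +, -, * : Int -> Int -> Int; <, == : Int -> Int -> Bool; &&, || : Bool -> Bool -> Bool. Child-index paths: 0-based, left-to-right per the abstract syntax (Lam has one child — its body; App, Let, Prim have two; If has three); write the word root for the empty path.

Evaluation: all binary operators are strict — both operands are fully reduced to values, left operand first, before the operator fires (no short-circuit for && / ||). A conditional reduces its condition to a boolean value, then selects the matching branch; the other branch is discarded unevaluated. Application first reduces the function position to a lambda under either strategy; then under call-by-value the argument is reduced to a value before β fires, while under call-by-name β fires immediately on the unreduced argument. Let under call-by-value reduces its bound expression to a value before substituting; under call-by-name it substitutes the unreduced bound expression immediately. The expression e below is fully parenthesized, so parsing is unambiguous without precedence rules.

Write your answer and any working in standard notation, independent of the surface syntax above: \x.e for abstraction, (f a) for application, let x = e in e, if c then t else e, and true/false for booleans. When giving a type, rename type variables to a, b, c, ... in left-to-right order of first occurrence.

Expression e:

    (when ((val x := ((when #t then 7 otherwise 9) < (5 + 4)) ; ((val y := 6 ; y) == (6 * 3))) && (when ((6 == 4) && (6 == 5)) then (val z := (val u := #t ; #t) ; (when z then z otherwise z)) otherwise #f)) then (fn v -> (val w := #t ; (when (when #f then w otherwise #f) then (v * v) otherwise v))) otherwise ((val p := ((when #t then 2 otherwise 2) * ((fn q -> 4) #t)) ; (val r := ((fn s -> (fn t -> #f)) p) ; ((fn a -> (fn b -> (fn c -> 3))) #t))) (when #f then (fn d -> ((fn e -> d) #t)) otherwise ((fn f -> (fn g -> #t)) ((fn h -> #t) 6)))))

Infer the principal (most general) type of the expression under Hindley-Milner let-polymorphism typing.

Working:
  unify Bool ~ Bool
  unify Int ~ Int
  unify Int ~ Int
  unify Int ~ Int
  unify Int ~ Int
  unify Int ~ Int
let x : Bool
let y : Int
y : Int
  unify Int ~ Int
  unify Int ~ Int
  unify Int ~ Int
  unify Int ~ Int
  unify Bool ~ Bool
  unify Int ~ Int
  unify Int ~ Int
  unify Bool ~ Bool
  unify Int ~ Int
  unify Int ~ Int
  unify Bool ~ Bool
  unify Bool ~ Bool
let u : Bool
let z : Bool
z : Bool
  unify Bool ~ Bool
z : Bool
z : Bool
  unify Bool ~ Bool
  unify Bool ~ Bool
  unify Bool ~ Bool
  unify Bool ~ Bool
let w : Bool
  unify Bool ~ Bool
w : Bool
  unify Bool ~ Bool
  unify Bool ~ Bool
v : a
  unify a ~ Int
v : Int
  unify Int ~ Int
v : Int
  unify Int ~ Int
\v._ : Int -> Int
  unify Bool ~ Bool
  unify Int ~ Int
  unify Int ~ Int
\q._ : b -> Int
  unify b -> Int ~ Bool -> c
  unify b ~ Bool
  unify Int ~ c
_ _ : Int
  unify Int ~ Int
let p : Int
\t._ : e -> Bool
\s._ : d -> e -> Bool
p : Int
  unify d -> e -> Bool ~ Int -> f
  unify d ~ Int
  unify e -> Bool ~ f
_ _ : e -> Bool
let r : forall. e -> Bool
\c._ : i -> Int
\b._ : h -> i -> Int
\a._ : g -> h -> i -> Int
  unify g -> h -> i -> Int ~ Bool -> j
  unify g ~ Bool
  unify h -> i -> Int ~ j
_ _ : h -> i -> Int
  unify Bool ~ Bool
d : k
\e._ : l -> k
  unify l -> k ~ Bool -> m
  unify l ~ Bool
  unify k ~ m
_ _ : m
\d._ : m -> m
\g._ : o -> Bool
\f._ : n -> o -> Bool
\h._ : p -> Bool
  unify p -> Bool ~ Int -> q
  unify p ~ Int
  unify Bool ~ q
_ _ : Bool
  unify n -> o -> Bool ~ Bool -> r
  unify n ~ Bool
  unify o -> Bool ~ r
_ _ : o -> Bool
  unify m -> m ~ o -> Bool
  unify m ~ o
  unify o ~ Bool
  unify h -> i -> Int ~ (Bool -> Bool) -> s
  unify h ~ Bool -> Bool
  unify i -> Int ~ s
_ _ : i -> Int
  unify Int -> Int ~ i -> Int
  unify Int ~ i
  unify Int ~ Int

Answer: Int -> Int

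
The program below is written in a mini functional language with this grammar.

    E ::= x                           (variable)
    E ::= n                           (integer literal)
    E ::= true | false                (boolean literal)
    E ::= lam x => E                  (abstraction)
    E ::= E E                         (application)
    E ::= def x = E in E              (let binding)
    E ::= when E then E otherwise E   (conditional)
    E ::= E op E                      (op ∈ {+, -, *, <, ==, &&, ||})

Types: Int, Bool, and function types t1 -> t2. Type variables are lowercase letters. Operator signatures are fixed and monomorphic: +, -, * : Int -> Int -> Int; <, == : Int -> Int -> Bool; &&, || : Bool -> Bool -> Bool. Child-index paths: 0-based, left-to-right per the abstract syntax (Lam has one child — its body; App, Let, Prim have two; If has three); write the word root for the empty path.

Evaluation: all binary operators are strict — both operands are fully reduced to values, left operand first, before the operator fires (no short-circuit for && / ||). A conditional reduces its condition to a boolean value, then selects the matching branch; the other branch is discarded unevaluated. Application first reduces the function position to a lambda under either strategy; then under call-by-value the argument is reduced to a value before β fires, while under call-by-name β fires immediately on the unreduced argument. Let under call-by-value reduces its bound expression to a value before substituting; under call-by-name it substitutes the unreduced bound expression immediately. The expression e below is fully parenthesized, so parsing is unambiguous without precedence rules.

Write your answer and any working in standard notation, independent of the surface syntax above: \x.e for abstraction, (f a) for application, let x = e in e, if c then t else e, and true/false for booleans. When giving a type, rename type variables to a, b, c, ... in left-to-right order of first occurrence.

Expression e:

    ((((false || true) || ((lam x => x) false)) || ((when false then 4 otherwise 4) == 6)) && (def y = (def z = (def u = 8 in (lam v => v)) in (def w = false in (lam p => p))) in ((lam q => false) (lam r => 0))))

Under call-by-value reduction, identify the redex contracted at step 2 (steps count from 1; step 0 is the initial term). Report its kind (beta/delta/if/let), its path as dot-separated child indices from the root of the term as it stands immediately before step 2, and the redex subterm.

Derivation:
step 0: ((((false || true) || ((\x.x) false)) || ((if false then 4 else 4) == 6)) && (let y = (let z = (let u = 8 in (\v.v)) in (let w = false in (\p.p))) in ((\q.false) (\r.0))))
step 1: [delta@0.0.0] (((true || ((\x.x) false)) || ((if false then 4 else 4) == 6)) && (let y = (let z = (let u = 8 in (\v.v)) in (let w = false in (\p.p))) in ((\q.false) (\r.0))))
step 2: [beta@0.0.1] (((true || false) || ((if false then 4 else 4) == 6)) && (let y = (let z = (let u = 8 in (\v.v)) in (let w = false in (\p.p))) in ((\q.false) (\r.0))))

Answer: beta at 0.0.1 : ((\x.x) false)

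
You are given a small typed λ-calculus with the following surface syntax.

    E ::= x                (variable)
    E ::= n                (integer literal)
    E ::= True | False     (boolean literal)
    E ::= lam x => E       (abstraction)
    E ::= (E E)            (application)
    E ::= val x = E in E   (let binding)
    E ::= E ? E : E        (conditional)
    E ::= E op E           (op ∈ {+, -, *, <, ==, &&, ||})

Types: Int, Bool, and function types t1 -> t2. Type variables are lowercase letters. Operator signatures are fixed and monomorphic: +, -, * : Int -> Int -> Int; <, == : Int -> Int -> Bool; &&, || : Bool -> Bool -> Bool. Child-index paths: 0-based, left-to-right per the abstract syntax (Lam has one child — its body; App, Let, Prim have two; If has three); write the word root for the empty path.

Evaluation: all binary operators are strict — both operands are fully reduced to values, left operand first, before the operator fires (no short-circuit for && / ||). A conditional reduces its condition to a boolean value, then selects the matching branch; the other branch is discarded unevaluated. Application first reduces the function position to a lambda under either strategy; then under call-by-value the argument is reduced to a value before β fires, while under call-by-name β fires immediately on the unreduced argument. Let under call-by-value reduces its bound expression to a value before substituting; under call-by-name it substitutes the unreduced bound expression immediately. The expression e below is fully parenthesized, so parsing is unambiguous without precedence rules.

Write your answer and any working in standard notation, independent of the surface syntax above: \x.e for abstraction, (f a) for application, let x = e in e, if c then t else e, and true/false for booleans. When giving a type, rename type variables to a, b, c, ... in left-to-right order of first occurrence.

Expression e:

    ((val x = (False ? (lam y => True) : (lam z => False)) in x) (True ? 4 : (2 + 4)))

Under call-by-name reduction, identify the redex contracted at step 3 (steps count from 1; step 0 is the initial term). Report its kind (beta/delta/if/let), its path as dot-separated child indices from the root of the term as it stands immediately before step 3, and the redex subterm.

Working:
step 0: ((let x = (if false then (\y.true) else (\z.false)) in x) (if true then 4 else (2 + 4)))
step 1: [let@0] ((if false then (\y.true) else (\z.false)) (if true then 4 else (2 + 4)))
step 2: [if@0] ((\z.false) (if true then 4 else (2 + 4)))
step 3: [beta@root] false

Answer: beta at root : ((\z.false) (if true then 4 else (2 + 4)))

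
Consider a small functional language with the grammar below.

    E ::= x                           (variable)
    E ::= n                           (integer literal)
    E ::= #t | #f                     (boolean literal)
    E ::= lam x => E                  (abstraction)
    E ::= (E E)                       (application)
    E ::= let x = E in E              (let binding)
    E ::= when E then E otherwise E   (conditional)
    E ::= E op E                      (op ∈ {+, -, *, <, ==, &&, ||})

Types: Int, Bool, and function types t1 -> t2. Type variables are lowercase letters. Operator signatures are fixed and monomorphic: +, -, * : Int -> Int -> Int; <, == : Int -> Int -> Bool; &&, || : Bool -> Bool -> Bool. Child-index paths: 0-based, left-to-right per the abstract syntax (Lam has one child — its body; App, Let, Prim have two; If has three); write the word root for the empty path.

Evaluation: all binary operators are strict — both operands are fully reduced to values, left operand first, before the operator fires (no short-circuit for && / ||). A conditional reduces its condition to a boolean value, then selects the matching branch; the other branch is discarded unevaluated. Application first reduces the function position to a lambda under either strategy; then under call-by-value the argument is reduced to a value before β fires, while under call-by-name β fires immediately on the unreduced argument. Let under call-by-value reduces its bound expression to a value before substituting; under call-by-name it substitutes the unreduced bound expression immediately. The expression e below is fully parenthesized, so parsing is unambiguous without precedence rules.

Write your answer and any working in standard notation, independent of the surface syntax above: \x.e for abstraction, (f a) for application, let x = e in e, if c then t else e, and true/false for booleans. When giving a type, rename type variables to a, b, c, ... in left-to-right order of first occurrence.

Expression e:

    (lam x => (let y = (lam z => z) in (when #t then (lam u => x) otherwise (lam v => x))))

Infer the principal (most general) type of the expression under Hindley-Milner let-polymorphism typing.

Working:
z : b
\z._ : b -> b
let y : forall. b -> b
  unify Bool ~ Bool
x : a
\u._ : c -> a
x : a
\v._ : d -> a
  unify c -> a ~ d -> a
  unify c ~ d
  unify a ~ a
\x._ : a -> d -> a

Answer: a -> b -> a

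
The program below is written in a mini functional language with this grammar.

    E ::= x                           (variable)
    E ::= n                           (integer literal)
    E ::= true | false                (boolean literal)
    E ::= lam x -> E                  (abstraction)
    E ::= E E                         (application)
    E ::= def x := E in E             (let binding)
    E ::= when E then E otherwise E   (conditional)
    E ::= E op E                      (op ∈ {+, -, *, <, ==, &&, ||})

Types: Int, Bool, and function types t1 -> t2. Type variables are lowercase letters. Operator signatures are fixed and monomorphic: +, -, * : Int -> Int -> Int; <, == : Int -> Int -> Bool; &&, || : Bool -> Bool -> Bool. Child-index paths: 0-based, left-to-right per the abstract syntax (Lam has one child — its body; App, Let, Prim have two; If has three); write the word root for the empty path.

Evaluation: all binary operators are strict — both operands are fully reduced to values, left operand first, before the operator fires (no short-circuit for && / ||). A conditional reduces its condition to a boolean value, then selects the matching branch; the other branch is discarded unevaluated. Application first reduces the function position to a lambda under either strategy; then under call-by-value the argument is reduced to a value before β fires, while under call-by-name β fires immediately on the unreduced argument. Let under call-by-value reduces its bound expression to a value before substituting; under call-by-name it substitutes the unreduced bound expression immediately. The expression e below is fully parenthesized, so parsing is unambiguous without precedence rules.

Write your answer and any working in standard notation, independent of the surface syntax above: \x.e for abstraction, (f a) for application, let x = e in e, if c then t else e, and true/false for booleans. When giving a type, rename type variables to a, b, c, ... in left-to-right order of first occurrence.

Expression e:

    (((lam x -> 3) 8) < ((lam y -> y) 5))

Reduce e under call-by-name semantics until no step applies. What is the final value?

Trace:
step 0: (((\x.3) 8) < ((\y.y) 5))
step 1: [beta@0] (3 < ((\y.y) 5))
step 2: [beta@1] (3 < 5)
step 3: [delta@root] true

Answer: true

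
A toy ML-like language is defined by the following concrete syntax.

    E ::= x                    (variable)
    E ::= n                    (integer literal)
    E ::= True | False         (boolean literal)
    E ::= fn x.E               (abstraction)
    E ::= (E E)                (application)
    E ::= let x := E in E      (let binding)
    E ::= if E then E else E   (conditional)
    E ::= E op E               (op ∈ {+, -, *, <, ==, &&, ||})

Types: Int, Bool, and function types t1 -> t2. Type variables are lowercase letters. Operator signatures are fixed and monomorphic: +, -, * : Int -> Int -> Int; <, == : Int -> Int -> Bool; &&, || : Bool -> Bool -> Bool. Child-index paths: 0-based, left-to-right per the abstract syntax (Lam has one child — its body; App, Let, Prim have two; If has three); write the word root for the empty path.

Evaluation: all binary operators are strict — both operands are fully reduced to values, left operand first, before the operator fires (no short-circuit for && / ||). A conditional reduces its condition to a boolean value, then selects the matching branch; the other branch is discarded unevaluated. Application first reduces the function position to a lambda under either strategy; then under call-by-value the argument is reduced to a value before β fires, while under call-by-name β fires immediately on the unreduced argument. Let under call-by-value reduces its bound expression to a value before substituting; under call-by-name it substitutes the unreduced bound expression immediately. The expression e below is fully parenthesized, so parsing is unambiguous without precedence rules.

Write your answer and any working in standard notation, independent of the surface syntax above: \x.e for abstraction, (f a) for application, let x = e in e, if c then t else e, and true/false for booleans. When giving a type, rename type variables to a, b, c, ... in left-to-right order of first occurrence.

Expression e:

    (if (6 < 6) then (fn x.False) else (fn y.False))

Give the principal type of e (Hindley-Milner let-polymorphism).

Trace:
  unify Int ~ Int
  unify Int ~ Int
  unify Bool ~ Bool
\x._ : a -> Bool
\y._ : b -> Bool
  unify a -> Bool ~ b -> Bool
  unify a ~ b
  unify Bool ~ Bool

Answer: a -> Bool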